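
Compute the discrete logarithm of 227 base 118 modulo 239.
115

Baby-step giant-step with step n = ⌈√239⌉ = 16.
Baby steps 118^j mod 239 (j:value) for j=0..15: 0:1, 1:118, 2:62, 3:146, 4:20, 5:209, 6:45, 7:52, 8:161, 9:117, 10:183, 11:84, 12:113, 13:189, 14:75, 15:7.
Giant-step multiplier: 118^(-16) ≡ 118^(238-16) = 118^222 ≡ 182 (mod 239).
Giant steps γ_i = 227·182^i mod 239: γ_0=227, γ_1=206, γ_2=208, γ_3=94, γ_4=139, γ_5=203, γ_6=140, γ_7=146 (in table at j=3).
x = i·n + j = 7·16 + 3 = 115.
Check: 118^115 ≡ 227 (mod 239).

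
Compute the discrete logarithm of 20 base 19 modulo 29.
12

Baby-step giant-step with step n = ⌈√29⌉ = 6.
Baby steps 19^j mod 29 (j:value) for j=0..5: 0:1, 1:19, 2:13, 3:15, 4:24, 5:21.
Giant-step multiplier: 19^(-6) ≡ 19^(28-6) = 19^22 ≡ 4 (mod 29).
Giant steps γ_i = 20·4^i mod 29: γ_0=20, γ_1=22, γ_2=1 (in table at j=0).
x = i·n + j = 2·6 + 0 = 12.
Check: 19^12 ≡ 20 (mod 29).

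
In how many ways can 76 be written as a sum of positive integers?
9289091

p(n) counts ways to write n as a sum of positive integers (order ignored).
Euler's pentagonal recurrence: p(k) = p(k-1) + p(k-2) - p(k-5) - p(k-7) + p(k-12) + p(k-15) - ... (offsets j(3j∓1)/2, signs ++--, p(0)=1, p(<0)=0).
DP table for k = 0..75: p(0)=1, p(1)=1, p(2)=2, p(3)=3, p(4)=5, p(5)=7, p(6)=11, p(7)=15, p(8)=22, p(9)=30, p(10)=42, p(11)=56, p(12)=77, p(13)=101, p(14)=135, p(15)=176, p(16)=231, p(17)=297, p(18)=385, p(19)=490, p(20)=627, p(21)=792, p(22)=1002, p(23)=1255, p(24)=1575, p(25)=1958, p(26)=2436, p(27)=3010, p(28)=3718, p(29)=4565, p(30)=5604, p(31)=6842, p(32)=8349, p(33)=10143, p(34)=12310, p(35)=14883, p(36)=17977, p(37)=21637, p(38)=26015, p(39)=31185, p(40)=37338, p(41)=44583, p(42)=53174, p(43)=63261, p(44)=75175, p(45)=89134, p(46)=105558, p(47)=124754, p(48)=147273, p(49)=173525, p(50)=204226, p(51)=239943, p(52)=281589, p(53)=329931, p(54)=386155, p(55)=451276, p(56)=526823, p(57)=614154, p(58)=715220, p(59)=831820, p(60)=966467, p(61)=1121505, p(62)=1300156, p(63)=1505499, p(64)=1741630, p(65)=2012558, p(66)=2323520, p(67)=2679689, p(68)=3087735, p(69)=3554345, p(70)=4087968, p(71)=4697205, p(72)=5392783, p(73)=6185689, p(74)=7089500, p(75)=8118264.
Final step: p(76) = p(75) + p(74) - p(71) - p(69) + p(64) + p(61) - p(54) - p(50) + p(41) + p(36) - p(25) - p(19) + p(6)
= 8118264 + 7089500 - 4697205 - 3554345 + 1741630 + 1121505 - 386155 - 204226 + 44583 + 17977 - 1958 - 490 + 11
= 9289091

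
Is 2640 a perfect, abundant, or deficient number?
abundant

Proper divisors of 2640: sum = 1 + 2 + 3 + 4 + 5 + 6 + 8 + 10 + ... + 528 + 660 + 880 + 1320 (39 divisors) = 6288
Since 6288 > 2640, 2640 is abundant.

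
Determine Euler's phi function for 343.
294

343 = 7^3
φ(n) = n × ∏(1 - 1/p) for each prime p dividing n
φ(343) = 343 × (1 - 1/7) = 294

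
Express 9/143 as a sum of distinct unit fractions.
1/16 + 1/2288

Greedy algorithm:
9/143: ceiling(143/9) = 16, use 1/16
1/2288: ceiling(2288/1) = 2288, use 1/2288
Result: 9/143 = 1/16 + 1/2288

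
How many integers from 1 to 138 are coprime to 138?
44

138 = 2 × 3 × 23
φ(n) = n × ∏(1 - 1/p) for each prime p dividing n
φ(138) = 138 × (1 - 1/2) × (1 - 1/3) × (1 - 1/23) = 44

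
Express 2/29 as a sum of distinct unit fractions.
1/15 + 1/435

Greedy algorithm:
2/29: ceiling(29/2) = 15, use 1/15
1/435: ceiling(435/1) = 435, use 1/435
Result: 2/29 = 1/15 + 1/435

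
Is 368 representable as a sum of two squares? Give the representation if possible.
Not possible

Factorization: 368 = 2^4 × 23
By Fermat: n is sum of two squares iff every prime p ≡ 3 (mod 4) appears to even power.
Prime(s) ≡ 3 (mod 4) with odd exponent: [(23, 1)]
Therefore 368 cannot be expressed as a² + b².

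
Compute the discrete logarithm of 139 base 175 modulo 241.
159

Baby-step giant-step with step n = ⌈√241⌉ = 16.
Baby steps 175^j mod 241 (j:value) for j=0..15: 0:1, 1:175, 2:18, 3:17, 4:83, 5:65, 6:48, 7:206, 8:141, 9:93, 10:128, 11:228, 12:135, 13:7, 14:20, 15:126.
Giant-step multiplier: 175^(-16) ≡ 175^(240-16) = 175^224 ≡ 160 (mod 241).
Giant steps γ_i = 139·160^i mod 241: γ_0=139, γ_1=68, γ_2=35, γ_3=57, γ_4=203, γ_5=186, γ_6=117, γ_7=163, γ_8=52, γ_9=126 (in table at j=15).
x = i·n + j = 9·16 + 15 = 159.
Check: 175^159 ≡ 139 (mod 241).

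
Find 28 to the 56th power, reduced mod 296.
192

Repeated squaring. Binary of 56 = 111000.
28^1 ≡ 28 (mod 296); 28^2 ≡ 192 (mod 296); 28^4 ≡ 160 (mod 296); 28^8 ≡ 144 (mod 296); 28^16 ≡ 16 (mod 296); 28^32 ≡ 256 (mod 296)
28^56 = 28^8 × 28^16 × 28^32 ≡ 192 (mod 296)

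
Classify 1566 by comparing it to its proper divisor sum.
abundant

Proper divisors of 1566: sum = 1 + 2 + 3 + 6 + 9 + 18 + 27 + 29 + 54 + 58 + 87 + 174 + 261 + 522 + 783 = 2034
Since 2034 > 1566, 1566 is abundant.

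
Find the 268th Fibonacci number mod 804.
399

Matrix identity: Q^n = [[F_(n+1), F_n], [F_n, F_(n-1)]] with Q = [[1,1],[1,0]].
n = 268 = 100001100₂. Square-and-multiply, entries mod 804:
Q^1 = [[1,1],[1,0]]
Q^2 = (Q^1)² = [[2,1],[1,1]]
Q^4 = (Q^2)² = [[5,3],[3,2]]
Q^8 = (Q^4)² = [[34,21],[21,13]]
Q^16 = (Q^8)² = [[793,183],[183,610]]
Q^33 = (Q^16)²·Q = [[115,646],[646,273]]
Q^67 = (Q^33)²·Q = [[201,401],[401,604]]
Q^134 = (Q^67)² = [[202,401],[401,605]]
Q^268 = (Q^134)² = [[605,399],[399,206]]
F_268 mod 804 = Q^268[0][1] = 399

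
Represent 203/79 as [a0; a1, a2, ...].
[2; 1, 1, 3, 11]

Euclidean algorithm steps:
203 = 2 × 79 + 45
79 = 1 × 45 + 34
45 = 1 × 34 + 11
34 = 3 × 11 + 1
11 = 11 × 1 + 0
Continued fraction: [2; 1, 1, 3, 11]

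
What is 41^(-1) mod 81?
2

gcd(41, 81) = 1, so the inverse exists.
Extended Euclidean algorithm on (81, 41):
81 = 1 × 41 + 40  ⟹  40 = (1)·81 + (-1)·41
41 = 1 × 40 + 1  ⟹  1 = (-1)·81 + (2)·41
So (2)·41 ≡ 1 (mod 81), i.e. 41^(-1) ≡ 2 (mod 81).
Check: 41 × 2 = 82 ≡ 1 (mod 81)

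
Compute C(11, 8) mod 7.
4

Using Lucas' theorem:
Write n=11 and k=8 in base 7:
n in base 7: [1, 4]
k in base 7: [1, 1]
C(11,8) mod 7 = ∏ C(n_i, k_i) mod 7
Digit binomials (mod 7): C(1,1) = 1; C(4,1) = 4
Product: 1 × 4 = 4 ≡ 4 (mod 7)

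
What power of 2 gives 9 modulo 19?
8

Baby-step giant-step with step n = ⌈√19⌉ = 5.
Baby steps 2^j mod 19 (j:value) for j=0..4: 0:1, 1:2, 2:4, 3:8, 4:16.
Giant-step multiplier: 2^(-5) ≡ 2^(18-5) = 2^13 ≡ 3 (mod 19).
Giant steps γ_i = 9·3^i mod 19: γ_0=9, γ_1=8 (in table at j=3).
x = i·n + j = 1·5 + 3 = 8.
Check: 2^8 ≡ 9 (mod 19).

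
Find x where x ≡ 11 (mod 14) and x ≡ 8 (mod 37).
193

Using Chinese Remainder Theorem:
M = 14 × 37 = 518
M1 = 37, M2 = 14
y1 = 37^(-1) mod 14 = 11
y2 = 14^(-1) mod 37 = 8
x = (11×37×11 + 8×14×8) mod 518 = 193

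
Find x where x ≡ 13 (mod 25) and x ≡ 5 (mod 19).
138

Using Chinese Remainder Theorem:
M = 25 × 19 = 475
M1 = 19, M2 = 25
y1 = 19^(-1) mod 25 = 4
y2 = 25^(-1) mod 19 = 16
x = (13×19×4 + 5×25×16) mod 475 = 138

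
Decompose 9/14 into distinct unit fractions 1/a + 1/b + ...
1/2 + 1/7

Greedy algorithm:
9/14: ceiling(14/9) = 2, use 1/2
1/7: ceiling(7/1) = 7, use 1/7
Result: 9/14 = 1/2 + 1/7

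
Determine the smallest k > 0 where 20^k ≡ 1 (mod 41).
20

41 is prime, so ord(20) divides φ(41) = 40.
Divisors of 40: 1, 2, 4, 5, 8, 10, 20, 40.
Repeated squaring: 20^1 ≡ 20, 20^2 ≡ 31, 20^4 ≡ 18, 20^8 ≡ 37, 20^16 ≡ 16, 20^32 ≡ 10 (mod 41).
Test 20^d mod 41 for each divisor d in increasing order:
20^1 ≡ 20
20^2 ≡ 31
20^4 ≡ 18
20^5 = 20^4·20^1 ≡ 32
20^8 ≡ 37
20^10 = 20^8·20^2 ≡ 40
20^20 = 20^16·20^4 ≡ 1  ← first divisor giving 1
The order is 20.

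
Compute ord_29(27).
28

29 is prime, so ord(27) divides φ(29) = 28.
Divisors of 28: 1, 2, 4, 7, 14, 28.
Repeated squaring: 27^1 ≡ 27, 27^2 ≡ 4, 27^4 ≡ 16, 27^8 ≡ 24, 27^16 ≡ 25 (mod 29).
Test 27^d mod 29 for each divisor d in increasing order:
27^1 ≡ 27
27^2 ≡ 4
27^4 ≡ 16
27^7 = 27^4·27^2·27^1 ≡ 17
27^14 = 27^8·27^4·27^2 ≡ 28
27^28 = 27^16·27^8·27^4 ≡ 1  ← first divisor giving 1
The order is 28.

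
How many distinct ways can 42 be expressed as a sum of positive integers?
53174

p(n) counts ways to write n as a sum of positive integers (order ignored).
Euler's pentagonal recurrence: p(k) = p(k-1) + p(k-2) - p(k-5) - p(k-7) + p(k-12) + p(k-15) - ... (offsets j(3j∓1)/2, signs ++--, p(0)=1, p(<0)=0).
DP table for k = 0..41: p(0)=1, p(1)=1, p(2)=2, p(3)=3, p(4)=5, p(5)=7, p(6)=11, p(7)=15, p(8)=22, p(9)=30, p(10)=42, p(11)=56, p(12)=77, p(13)=101, p(14)=135, p(15)=176, p(16)=231, p(17)=297, p(18)=385, p(19)=490, p(20)=627, p(21)=792, p(22)=1002, p(23)=1255, p(24)=1575, p(25)=1958, p(26)=2436, p(27)=3010, p(28)=3718, p(29)=4565, p(30)=5604, p(31)=6842, p(32)=8349, p(33)=10143, p(34)=12310, p(35)=14883, p(36)=17977, p(37)=21637, p(38)=26015, p(39)=31185, p(40)=37338, p(41)=44583.
Final step: p(42) = p(41) + p(40) - p(37) - p(35) + p(30) + p(27) - p(20) - p(16) + p(7) + p(2)
= 44583 + 37338 - 21637 - 14883 + 5604 + 3010 - 627 - 231 + 15 + 2
= 53174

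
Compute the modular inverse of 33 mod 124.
109

gcd(33, 124) = 1, so the inverse exists.
Extended Euclidean algorithm on (124, 33):
124 = 3 × 33 + 25  ⟹  25 = (1)·124 + (-3)·33
33 = 1 × 25 + 8  ⟹  8 = (-1)·124 + (4)·33
25 = 3 × 8 + 1  ⟹  1 = (4)·124 + (-15)·33
So (-15)·33 ≡ 1 (mod 124), i.e. 33^(-1) ≡ -15 ≡ 109 (mod 124).
Check: 33 × 109 = 3597 ≡ 1 (mod 124)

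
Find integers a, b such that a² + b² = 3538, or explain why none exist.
17² + 57² (a=17, b=57)

Factorization: 3538 = 2 × 29 × 61
By Fermat: n is sum of two squares iff every prime p ≡ 3 (mod 4) appears to even power.
All primes ≡ 3 (mod 4) appear to even power.
Search a = 0, 1, 2, … for 3538 - a² a perfect square: first hit at a = 17: 3538 - 289 = 3249 = 57².
3538 = 17² + 57² = 289 + 3249 ✓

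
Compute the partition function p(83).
23338469

p(n) counts ways to write n as a sum of positive integers (order ignored).
Euler's pentagonal recurrence: p(k) = p(k-1) + p(k-2) - p(k-5) - p(k-7) + p(k-12) + p(k-15) - ... (offsets j(3j∓1)/2, signs ++--, p(0)=1, p(<0)=0).
DP table for k = 0..82: p(0)=1, p(1)=1, p(2)=2, p(3)=3, p(4)=5, p(5)=7, p(6)=11, p(7)=15, p(8)=22, p(9)=30, p(10)=42, p(11)=56, p(12)=77, p(13)=101, p(14)=135, p(15)=176, p(16)=231, p(17)=297, p(18)=385, p(19)=490, p(20)=627, p(21)=792, p(22)=1002, p(23)=1255, p(24)=1575, p(25)=1958, p(26)=2436, p(27)=3010, p(28)=3718, p(29)=4565, p(30)=5604, p(31)=6842, p(32)=8349, p(33)=10143, p(34)=12310, p(35)=14883, p(36)=17977, p(37)=21637, p(38)=26015, p(39)=31185, p(40)=37338, p(41)=44583, p(42)=53174, p(43)=63261, p(44)=75175, p(45)=89134, p(46)=105558, p(47)=124754, p(48)=147273, p(49)=173525, p(50)=204226, p(51)=239943, p(52)=281589, p(53)=329931, p(54)=386155, p(55)=451276, p(56)=526823, p(57)=614154, p(58)=715220, p(59)=831820, p(60)=966467, p(61)=1121505, p(62)=1300156, p(63)=1505499, p(64)=1741630, p(65)=2012558, p(66)=2323520, p(67)=2679689, p(68)=3087735, p(69)=3554345, p(70)=4087968, p(71)=4697205, p(72)=5392783, p(73)=6185689, p(74)=7089500, p(75)=8118264, p(76)=9289091, p(77)=10619863, p(78)=12132164, p(79)=13848650, p(80)=15796476, p(81)=18004327, p(82)=20506255.
Final step: p(83) = p(82) + p(81) - p(78) - p(76) + p(71) + p(68) - p(61) - p(57) + p(48) + p(43) - p(32) - p(26) + p(13) + p(6)
= 20506255 + 18004327 - 12132164 - 9289091 + 4697205 + 3087735 - 1121505 - 614154 + 147273 + 63261 - 8349 - 2436 + 101 + 11
= 23338469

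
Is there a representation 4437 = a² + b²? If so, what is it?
9² + 66² (a=9, b=66)

Factorization: 4437 = 3^2 × 17 × 29
By Fermat: n is sum of two squares iff every prime p ≡ 3 (mod 4) appears to even power.
All primes ≡ 3 (mod 4) appear to even power.
Search a = 0, 1, 2, … for 4437 - a² a perfect square: first hit at a = 9: 4437 - 81 = 4356 = 66².
4437 = 9² + 66² = 81 + 4356 ✓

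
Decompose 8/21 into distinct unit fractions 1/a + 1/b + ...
1/3 + 1/21

Greedy algorithm:
8/21: ceiling(21/8) = 3, use 1/3
1/21: ceiling(21/1) = 21, use 1/21
Result: 8/21 = 1/3 + 1/21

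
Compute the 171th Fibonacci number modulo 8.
2

Matrix identity: Q^n = [[F_(n+1), F_n], [F_n, F_(n-1)]] with Q = [[1,1],[1,0]].
n = 171 = 10101011₂. Square-and-multiply, entries mod 8:
Q^1 = [[1,1],[1,0]]
Q^2 = (Q^1)² = [[2,1],[1,1]]
Q^5 = (Q^2)²·Q = [[0,5],[5,3]]
Q^10 = (Q^5)² = [[1,7],[7,2]]
Q^21 = (Q^10)²·Q = [[7,2],[2,5]]
Q^42 = (Q^21)² = [[5,0],[0,5]]
Q^85 = (Q^42)²·Q = [[1,1],[1,0]]
Q^171 = (Q^85)²·Q = [[3,2],[2,1]]
F_171 mod 8 = Q^171[0][1] = 2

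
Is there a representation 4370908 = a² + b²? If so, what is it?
Not possible

Factorization: 4370908 = 2^2 × 103^3
By Fermat: n is sum of two squares iff every prime p ≡ 3 (mod 4) appears to even power.
Prime(s) ≡ 3 (mod 4) with odd exponent: [(103, 3)]
Therefore 4370908 cannot be expressed as a² + b².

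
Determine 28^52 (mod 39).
16

Repeated squaring. Binary of 52 = 110100.
28^1 ≡ 28 (mod 39); 28^2 ≡ 4 (mod 39); 28^4 ≡ 16 (mod 39); 28^8 ≡ 22 (mod 39); 28^16 ≡ 16 (mod 39); 28^32 ≡ 22 (mod 39)
28^52 = 28^4 × 28^16 × 28^32 ≡ 16 (mod 39)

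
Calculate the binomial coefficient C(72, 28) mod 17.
0

Using Lucas' theorem:
Write n=72 and k=28 in base 17:
n in base 17: [4, 4]
k in base 17: [1, 11]
C(72,28) mod 17 = ∏ C(n_i, k_i) mod 17
Digit binomials (mod 17): C(4,1) = 4; C(4,11) = 0 (k_i > n_i)
Product: 4 × 0 = 0 ≡ 0 (mod 17)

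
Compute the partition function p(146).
27517052599

p(n) counts ways to write n as a sum of positive integers (order ignored).
Euler's pentagonal recurrence: p(k) = p(k-1) + p(k-2) - p(k-5) - p(k-7) + p(k-12) + p(k-15) - ... (offsets j(3j∓1)/2, signs ++--, p(0)=1, p(<0)=0).
DP table for k = 0..145: p(0)=1, p(1)=1, p(2)=2, p(3)=3, p(4)=5, p(5)=7, p(6)=11, p(7)=15, p(8)=22, p(9)=30, p(10)=42, p(11)=56, p(12)=77, p(13)=101, p(14)=135, p(15)=176, p(16)=231, p(17)=297, p(18)=385, p(19)=490, p(20)=627, p(21)=792, p(22)=1002, p(23)=1255, p(24)=1575, p(25)=1958, p(26)=2436, p(27)=3010, p(28)=3718, p(29)=4565, p(30)=5604, p(31)=6842, p(32)=8349, p(33)=10143, p(34)=12310, p(35)=14883, p(36)=17977, p(37)=21637, p(38)=26015, p(39)=31185, p(40)=37338, p(41)=44583, p(42)=53174, p(43)=63261, p(44)=75175, p(45)=89134, p(46)=105558, p(47)=124754, p(48)=147273, p(49)=173525, p(50)=204226, p(51)=239943, p(52)=281589, p(53)=329931, p(54)=386155, p(55)=451276, p(56)=526823, p(57)=614154, p(58)=715220, p(59)=831820, p(60)=966467, p(61)=1121505, p(62)=1300156, p(63)=1505499, p(64)=1741630, p(65)=2012558, p(66)=2323520, p(67)=2679689, p(68)=3087735, p(69)=3554345, p(70)=4087968, p(71)=4697205, p(72)=5392783, p(73)=6185689, p(74)=7089500, p(75)=8118264, p(76)=9289091, p(77)=10619863, p(78)=12132164, p(79)=13848650, p(80)=15796476, p(81)=18004327, p(82)=20506255, p(83)=23338469, p(84)=26543660, p(85)=30167357, p(86)=34262962, p(87)=38887673, p(88)=44108109, p(89)=49995925, p(90)=56634173, p(91)=64112359, p(92)=72533807, p(93)=82010177, p(94)=92669720, p(95)=104651419, p(96)=118114304, p(97)=133230930, p(98)=150198136, p(99)=169229875, p(100)=190569292, p(101)=214481126, p(102)=241265379, p(103)=271248950, p(104)=304801365, p(105)=342325709, p(106)=384276336, p(107)=431149389, p(108)=483502844, p(109)=541946240, p(110)=607163746, p(111)=679903203, p(112)=761002156, p(113)=851376628, p(114)=952050665, p(115)=1064144451, p(116)=1188908248, p(117)=1327710076, p(118)=1482074143, p(119)=1653668665, p(120)=1844349560, p(121)=2056148051, p(122)=2291320912, p(123)=2552338241, p(124)=2841940500, p(125)=3163127352, p(126)=3519222692, p(127)=3913864295, p(128)=4351078600, p(129)=4835271870, p(130)=5371315400, p(131)=5964539504, p(132)=6620830889, p(133)=7346629512, p(134)=8149040695, p(135)=9035836076, p(136)=10015581680, p(137)=11097645016, p(138)=12292341831, p(139)=13610949895, p(140)=15065878135, p(141)=16670689208, p(142)=18440293320, p(143)=20390982757, p(144)=22540654445, p(145)=24908858009.
Final step: p(146) = p(145) + p(144) - p(141) - p(139) + p(134) + p(131) - p(124) - p(120) + p(111) + p(106) - p(95) - p(89) + p(76) + p(69) - p(54) - p(46) + p(29) + p(20) - p(1)
= 24908858009 + 22540654445 - 16670689208 - 13610949895 + 8149040695 + 5964539504 - 2841940500 - 1844349560 + 679903203 + 384276336 - 104651419 - 49995925 + 9289091 + 3554345 - 386155 - 105558 + 4565 + 627 - 1
= 27517052599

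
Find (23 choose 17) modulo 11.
0

Using Lucas' theorem:
Write n=23 and k=17 in base 11:
n in base 11: [2, 1]
k in base 11: [1, 6]
C(23,17) mod 11 = ∏ C(n_i, k_i) mod 11
Digit binomials (mod 11): C(2,1) = 2; C(1,6) = 0 (k_i > n_i)
Product: 2 × 0 = 0 ≡ 0 (mod 11)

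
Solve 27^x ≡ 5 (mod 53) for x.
5

Baby-step giant-step with step n = ⌈√53⌉ = 8.
Baby steps 27^j mod 53 (j:value) for j=0..7: 0:1, 1:27, 2:40, 3:20, 4:10, 5:5, 6:29, 7:41.
h = 5 is already in the table at j=5, so x = 5.
Check: 27^5 ≡ 5 (mod 53).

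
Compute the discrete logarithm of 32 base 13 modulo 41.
30

Baby-step giant-step with step n = ⌈√41⌉ = 7.
Baby steps 13^j mod 41 (j:value) for j=0..6: 0:1, 1:13, 2:5, 3:24, 4:25, 5:38, 6:2.
Giant-step multiplier: 13^(-7) ≡ 13^(40-7) = 13^33 ≡ 30 (mod 41).
Giant steps γ_i = 32·30^i mod 41: γ_0=32, γ_1=17, γ_2=18, γ_3=7, γ_4=5 (in table at j=2).
x = i·n + j = 4·7 + 2 = 30.
Check: 13^30 ≡ 32 (mod 41).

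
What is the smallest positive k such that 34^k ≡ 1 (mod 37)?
9

37 is prime, so ord(34) divides φ(37) = 36.
Divisors of 36: 1, 2, 3, 4, 6, 9, 12, 18, 36.
Repeated squaring: 34^1 ≡ 34, 34^2 ≡ 9, 34^4 ≡ 7, 34^8 ≡ 12, 34^16 ≡ 33, 34^32 ≡ 16 (mod 37).
Test 34^d mod 37 for each divisor d in increasing order:
34^1 ≡ 34
34^2 ≡ 9
34^3 = 34^2·34^1 ≡ 10
34^4 ≡ 7
34^6 = 34^4·34^2 ≡ 26
34^9 = 34^8·34^1 ≡ 1  ← first divisor giving 1
The order is 9.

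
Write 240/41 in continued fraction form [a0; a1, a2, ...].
[5; 1, 5, 1, 5]

Euclidean algorithm steps:
240 = 5 × 41 + 35
41 = 1 × 35 + 6
35 = 5 × 6 + 5
6 = 1 × 5 + 1
5 = 5 × 1 + 0
Continued fraction: [5; 1, 5, 1, 5]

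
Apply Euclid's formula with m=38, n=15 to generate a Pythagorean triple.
(1219, 1140, 1669)

Euclid's formula: a = m² - n², b = 2mn, c = m² + n²
m = 38, n = 15
a = 38² - 15² = 1444 - 225 = 1219
b = 2 × 38 × 15 = 1140
c = 38² + 15² = 1444 + 225 = 1669
Verification: 1219² + 1140² = 1485961 + 1299600 = 2785561 = 1669² ✓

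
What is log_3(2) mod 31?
24

Baby-step giant-step with step n = ⌈√31⌉ = 6.
Baby steps 3^j mod 31 (j:value) for j=0..5: 0:1, 1:3, 2:9, 3:27, 4:19, 5:26.
Giant-step multiplier: 3^(-6) ≡ 3^(30-6) = 3^24 ≡ 2 (mod 31).
Giant steps γ_i = 2·2^i mod 31: γ_0=2, γ_1=4, γ_2=8, γ_3=16, γ_4=1 (in table at j=0).
x = i·n + j = 4·6 + 0 = 24.
Check: 3^24 ≡ 2 (mod 31).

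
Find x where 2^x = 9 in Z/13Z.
8

Baby-step giant-step with step n = ⌈√13⌉ = 4.
Baby steps 2^j mod 13 (j:value) for j=0..3: 0:1, 1:2, 2:4, 3:8.
Giant-step multiplier: 2^(-4) ≡ 2^(12-4) = 2^8 ≡ 9 (mod 13).
Giant steps γ_i = 9·9^i mod 13: γ_0=9, γ_1=3, γ_2=1 (in table at j=0).
x = i·n + j = 2·4 + 0 = 8.
Check: 2^8 ≡ 9 (mod 13).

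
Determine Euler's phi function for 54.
18

54 = 2 × 3^3
φ(n) = n × ∏(1 - 1/p) for each prime p dividing n
φ(54) = 54 × (1 - 1/2) × (1 - 1/3) = 18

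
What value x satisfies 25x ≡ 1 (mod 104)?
25

gcd(25, 104) = 1, so the inverse exists.
Extended Euclidean algorithm on (104, 25):
104 = 4 × 25 + 4  ⟹  4 = (1)·104 + (-4)·25
25 = 6 × 4 + 1  ⟹  1 = (-6)·104 + (25)·25
So (25)·25 ≡ 1 (mod 104), i.e. 25^(-1) ≡ 25 (mod 104).
Check: 25 × 25 = 625 ≡ 1 (mod 104)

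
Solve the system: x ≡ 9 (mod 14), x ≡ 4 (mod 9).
121

Using Chinese Remainder Theorem:
M = 14 × 9 = 126
M1 = 9, M2 = 14
y1 = 9^(-1) mod 14 = 11
y2 = 14^(-1) mod 9 = 2
x = (9×9×11 + 4×14×2) mod 126 = 121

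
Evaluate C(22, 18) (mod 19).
0

Using Lucas' theorem:
Write n=22 and k=18 in base 19:
n in base 19: [1, 3]
k in base 19: [0, 18]
C(22,18) mod 19 = ∏ C(n_i, k_i) mod 19
Digit binomials (mod 19): C(1,0) = 1; C(3,18) = 0 (k_i > n_i)
Product: 1 × 0 = 0 ≡ 0 (mod 19)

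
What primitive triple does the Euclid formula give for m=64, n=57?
(847, 7296, 7345)

Euclid's formula: a = m² - n², b = 2mn, c = m² + n²
m = 64, n = 57
a = 64² - 57² = 4096 - 3249 = 847
b = 2 × 64 × 57 = 7296
c = 64² + 57² = 4096 + 3249 = 7345
Verification: 847² + 7296² = 717409 + 53231616 = 53949025 = 7345² ✓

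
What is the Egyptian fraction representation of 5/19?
1/4 + 1/76

Greedy algorithm:
5/19: ceiling(19/5) = 4, use 1/4
1/76: ceiling(76/1) = 76, use 1/76
Result: 5/19 = 1/4 + 1/76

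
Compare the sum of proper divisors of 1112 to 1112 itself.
deficient

Proper divisors of 1112: sum = 1 + 2 + 4 + 8 + 139 + 278 + 556 = 988
Since 988 < 1112, 1112 is deficient.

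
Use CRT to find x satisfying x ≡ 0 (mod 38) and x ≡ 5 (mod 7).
152

Using Chinese Remainder Theorem:
M = 38 × 7 = 266
M1 = 7, M2 = 38
y1 = 7^(-1) mod 38 = 11
y2 = 38^(-1) mod 7 = 5
x = (0×7×11 + 5×38×5) mod 266 = 152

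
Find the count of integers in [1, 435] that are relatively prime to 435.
224

435 = 3 × 5 × 29
φ(n) = n × ∏(1 - 1/p) for each prime p dividing n
φ(435) = 435 × (1 - 1/3) × (1 - 1/5) × (1 - 1/29) = 224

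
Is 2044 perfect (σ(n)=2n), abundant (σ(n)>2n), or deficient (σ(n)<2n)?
abundant

Proper divisors of 2044: sum = 1 + 2 + 4 + 7 + 14 + 28 + 73 + 146 + 292 + 511 + 1022 = 2100
Since 2100 > 2044, 2044 is abundant.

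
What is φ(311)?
310

311 = 311
φ(n) = n × ∏(1 - 1/p) for each prime p dividing n
φ(311) = 311 × (1 - 1/311) = 310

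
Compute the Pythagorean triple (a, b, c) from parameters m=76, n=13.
(5607, 1976, 5945)

Euclid's formula: a = m² - n², b = 2mn, c = m² + n²
m = 76, n = 13
a = 76² - 13² = 5776 - 169 = 5607
b = 2 × 76 × 13 = 1976
c = 76² + 13² = 5776 + 169 = 5945
Verification: 5607² + 1976² = 31438449 + 3904576 = 35343025 = 5945² ✓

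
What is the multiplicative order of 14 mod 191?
38

191 is prime, so ord(14) divides φ(191) = 190.
Divisors of 190: 1, 2, 5, 10, 19, 38, 95, 190.
Repeated squaring: 14^1 ≡ 14, 14^2 ≡ 5, 14^4 ≡ 25, 14^8 ≡ 52, 14^16 ≡ 30, 14^32 ≡ 136, 14^64 ≡ 160, 14^128 ≡ 6 (mod 191).
Test 14^d mod 191 for each divisor d in increasing order:
14^1 ≡ 14
14^2 ≡ 5
14^5 = 14^4·14^1 ≡ 159
14^10 = 14^8·14^2 ≡ 69
14^19 = 14^16·14^2·14^1 ≡ 190
14^38 = 14^32·14^4·14^2 ≡ 1  ← first divisor giving 1
The order is 38.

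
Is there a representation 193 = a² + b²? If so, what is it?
7² + 12² (a=7, b=12)

Factorization: 193 = 193
By Fermat: n is sum of two squares iff every prime p ≡ 3 (mod 4) appears to even power.
All primes ≡ 3 (mod 4) appear to even power.
Search a = 0, 1, 2, … for 193 - a² a perfect square: first hit at a = 7: 193 - 49 = 144 = 12².
193 = 7² + 12² = 49 + 144 ✓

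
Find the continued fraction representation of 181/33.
[5; 2, 16]

Euclidean algorithm steps:
181 = 5 × 33 + 16
33 = 2 × 16 + 1
16 = 16 × 1 + 0
Continued fraction: [5; 2, 16]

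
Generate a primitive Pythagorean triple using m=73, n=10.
(5229, 1460, 5429)

Euclid's formula: a = m² - n², b = 2mn, c = m² + n²
m = 73, n = 10
a = 73² - 10² = 5329 - 100 = 5229
b = 2 × 73 × 10 = 1460
c = 73² + 10² = 5329 + 100 = 5429
Verification: 5229² + 1460² = 27342441 + 2131600 = 29474041 = 5429² ✓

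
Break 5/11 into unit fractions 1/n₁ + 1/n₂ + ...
1/3 + 1/9 + 1/99

Greedy algorithm:
5/11: ceiling(11/5) = 3, use 1/3
4/33: ceiling(33/4) = 9, use 1/9
1/99: ceiling(99/1) = 99, use 1/99
Result: 5/11 = 1/3 + 1/9 + 1/99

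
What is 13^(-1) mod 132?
61

gcd(13, 132) = 1, so the inverse exists.
Extended Euclidean algorithm on (132, 13):
132 = 10 × 13 + 2  ⟹  2 = (1)·132 + (-10)·13
13 = 6 × 2 + 1  ⟹  1 = (-6)·132 + (61)·13
So (61)·13 ≡ 1 (mod 132), i.e. 13^(-1) ≡ 61 (mod 132).
Check: 13 × 61 = 793 ≡ 1 (mod 132)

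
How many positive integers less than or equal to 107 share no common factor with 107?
106

107 = 107
φ(n) = n × ∏(1 - 1/p) for each prime p dividing n
φ(107) = 107 × (1 - 1/107) = 106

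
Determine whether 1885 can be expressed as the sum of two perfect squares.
6² + 43² (a=6, b=43)

Factorization: 1885 = 5 × 13 × 29
By Fermat: n is sum of two squares iff every prime p ≡ 3 (mod 4) appears to even power.
All primes ≡ 3 (mod 4) appear to even power.
Search a = 0, 1, 2, … for 1885 - a² a perfect square: first hit at a = 6: 1885 - 36 = 1849 = 43².
1885 = 6² + 43² = 36 + 1849 ✓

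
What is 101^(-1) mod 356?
141

gcd(101, 356) = 1, so the inverse exists.
Extended Euclidean algorithm on (356, 101):
356 = 3 × 101 + 53  ⟹  53 = (1)·356 + (-3)·101
101 = 1 × 53 + 48  ⟹  48 = (-1)·356 + (4)·101
53 = 1 × 48 + 5  ⟹  5 = (2)·356 + (-7)·101
48 = 9 × 5 + 3  ⟹  3 = (-19)·356 + (67)·101
5 = 1 × 3 + 2  ⟹  2 = (21)·356 + (-74)·101
3 = 1 × 2 + 1  ⟹  1 = (-40)·356 + (141)·101
So (141)·101 ≡ 1 (mod 356), i.e. 101^(-1) ≡ 141 (mod 356).
Check: 101 × 141 = 14241 ≡ 1 (mod 356)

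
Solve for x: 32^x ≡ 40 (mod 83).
6

Baby-step giant-step with step n = ⌈√83⌉ = 10.
Baby steps 32^j mod 83 (j:value) for j=0..9: 0:1, 1:32, 2:28, 3:66, 4:37, 5:22, 6:40, 7:35, 8:41, 9:67.
h = 40 is already in the table at j=6, so x = 6.
Check: 32^6 ≡ 40 (mod 83).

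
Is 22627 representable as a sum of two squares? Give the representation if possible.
Not possible

Factorization: 22627 = 11^3 × 17
By Fermat: n is sum of two squares iff every prime p ≡ 3 (mod 4) appears to even power.
Prime(s) ≡ 3 (mod 4) with odd exponent: [(11, 3)]
Therefore 22627 cannot be expressed as a² + b².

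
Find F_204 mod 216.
72

Matrix identity: Q^n = [[F_(n+1), F_n], [F_n, F_(n-1)]] with Q = [[1,1],[1,0]].
n = 204 = 11001100₂. Square-and-multiply, entries mod 216:
Q^1 = [[1,1],[1,0]]
Q^3 = (Q^1)²·Q = [[3,2],[2,1]]
Q^6 = (Q^3)² = [[13,8],[8,5]]
Q^12 = (Q^6)² = [[17,144],[144,89]]
Q^25 = (Q^12)²·Q = [[1,73],[73,144]]
Q^51 = (Q^25)²·Q = [[147,146],[146,1]]
Q^102 = (Q^51)² = [[157,8],[8,149]]
Q^204 = (Q^102)² = [[89,72],[72,17]]
F_204 mod 216 = Q^204[0][1] = 72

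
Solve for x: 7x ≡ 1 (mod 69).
10

gcd(7, 69) = 1, so the inverse exists.
Extended Euclidean algorithm on (69, 7):
69 = 9 × 7 + 6  ⟹  6 = (1)·69 + (-9)·7
7 = 1 × 6 + 1  ⟹  1 = (-1)·69 + (10)·7
So (10)·7 ≡ 1 (mod 69), i.e. 7^(-1) ≡ 10 (mod 69).
Check: 7 × 10 = 70 ≡ 1 (mod 69)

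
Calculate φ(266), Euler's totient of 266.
108

266 = 2 × 7 × 19
φ(n) = n × ∏(1 - 1/p) for each prime p dividing n
φ(266) = 266 × (1 - 1/2) × (1 - 1/7) × (1 - 1/19) = 108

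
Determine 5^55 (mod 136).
61

Repeated squaring. Binary of 55 = 110111.
5^1 ≡ 5 (mod 136); 5^2 ≡ 25 (mod 136); 5^4 ≡ 81 (mod 136); 5^8 ≡ 33 (mod 136); 5^16 ≡ 1 (mod 136); 5^32 ≡ 1 (mod 136)
5^55 = 5^1 × 5^2 × 5^4 × 5^16 × 5^32 ≡ 61 (mod 136)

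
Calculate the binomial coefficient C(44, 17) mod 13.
2

Using Lucas' theorem:
Write n=44 and k=17 in base 13:
n in base 13: [3, 5]
k in base 13: [1, 4]
C(44,17) mod 13 = ∏ C(n_i, k_i) mod 13
Digit binomials (mod 13): C(3,1) = 3; C(5,4) = 5
Product: 3 × 5 = 15 ≡ 2 (mod 13)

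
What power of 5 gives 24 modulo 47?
28

Baby-step giant-step with step n = ⌈√47⌉ = 7.
Baby steps 5^j mod 47 (j:value) for j=0..6: 0:1, 1:5, 2:25, 3:31, 4:14, 5:23, 6:21.
Giant-step multiplier: 5^(-7) ≡ 5^(46-7) = 5^39 ≡ 30 (mod 47).
Giant steps γ_i = 24·30^i mod 47: γ_0=24, γ_1=15, γ_2=27, γ_3=11, γ_4=1 (in table at j=0).
x = i·n + j = 4·7 + 0 = 28.
Check: 5^28 ≡ 24 (mod 47).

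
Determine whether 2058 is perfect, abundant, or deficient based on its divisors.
abundant

Proper divisors of 2058: sum = 1 + 2 + 3 + 6 + 7 + 14 + 21 + 42 + 49 + 98 + 147 + 294 + 343 + 686 + 1029 = 2742
Since 2742 > 2058, 2058 is abundant.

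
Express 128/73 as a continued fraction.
[1; 1, 3, 18]

Euclidean algorithm steps:
128 = 1 × 73 + 55
73 = 1 × 55 + 18
55 = 3 × 18 + 1
18 = 18 × 1 + 0
Continued fraction: [1; 1, 3, 18]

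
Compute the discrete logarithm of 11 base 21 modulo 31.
7

Baby-step giant-step with step n = ⌈√31⌉ = 6.
Baby steps 21^j mod 31 (j:value) for j=0..5: 0:1, 1:21, 2:7, 3:23, 4:18, 5:6.
Giant-step multiplier: 21^(-6) ≡ 21^(30-6) = 21^24 ≡ 16 (mod 31).
Giant steps γ_i = 11·16^i mod 31: γ_0=11, γ_1=21 (in table at j=1).
x = i·n + j = 1·6 + 1 = 7.
Check: 21^7 ≡ 11 (mod 31).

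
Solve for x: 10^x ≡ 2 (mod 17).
10

Baby-step giant-step with step n = ⌈√17⌉ = 5.
Baby steps 10^j mod 17 (j:value) for j=0..4: 0:1, 1:10, 2:15, 3:14, 4:4.
Giant-step multiplier: 10^(-5) ≡ 10^(16-5) = 10^11 ≡ 3 (mod 17).
Giant steps γ_i = 2·3^i mod 17: γ_0=2, γ_1=6, γ_2=1 (in table at j=0).
x = i·n + j = 2·5 + 0 = 10.
Check: 10^10 ≡ 2 (mod 17).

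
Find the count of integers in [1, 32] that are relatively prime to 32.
16

32 = 2^5
φ(n) = n × ∏(1 - 1/p) for each prime p dividing n
φ(32) = 32 × (1 - 1/2) = 16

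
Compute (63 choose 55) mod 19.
0

Using Lucas' theorem:
Write n=63 and k=55 in base 19:
n in base 19: [3, 6]
k in base 19: [2, 17]
C(63,55) mod 19 = ∏ C(n_i, k_i) mod 19
Digit binomials (mod 19): C(3,2) = 3; C(6,17) = 0 (k_i > n_i)
Product: 3 × 0 = 0 ≡ 0 (mod 19)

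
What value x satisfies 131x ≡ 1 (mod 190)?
161

gcd(131, 190) = 1, so the inverse exists.
Extended Euclidean algorithm on (190, 131):
190 = 1 × 131 + 59  ⟹  59 = (1)·190 + (-1)·131
131 = 2 × 59 + 13  ⟹  13 = (-2)·190 + (3)·131
59 = 4 × 13 + 7  ⟹  7 = (9)·190 + (-13)·131
13 = 1 × 7 + 6  ⟹  6 = (-11)·190 + (16)·131
7 = 1 × 6 + 1  ⟹  1 = (20)·190 + (-29)·131
So (-29)·131 ≡ 1 (mod 190), i.e. 131^(-1) ≡ -29 ≡ 161 (mod 190).
Check: 131 × 161 = 21091 ≡ 1 (mod 190)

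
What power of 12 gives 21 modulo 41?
2

Baby-step giant-step with step n = ⌈√41⌉ = 7.
Baby steps 12^j mod 41 (j:value) for j=0..6: 0:1, 1:12, 2:21, 3:6, 4:31, 5:3, 6:36.
h = 21 is already in the table at j=2, so x = 2.
Check: 12^2 ≡ 21 (mod 41).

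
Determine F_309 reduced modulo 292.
14

Matrix identity: Q^n = [[F_(n+1), F_n], [F_n, F_(n-1)]] with Q = [[1,1],[1,0]].
n = 309 = 100110101₂. Square-and-multiply, entries mod 292:
Q^1 = [[1,1],[1,0]]
Q^2 = (Q^1)² = [[2,1],[1,1]]
Q^4 = (Q^2)² = [[5,3],[3,2]]
Q^9 = (Q^4)²·Q = [[55,34],[34,21]]
Q^19 = (Q^9)²·Q = [[49,93],[93,248]]
Q^38 = (Q^19)² = [[246,173],[173,73]]
Q^77 = (Q^38)²·Q = [[216,217],[217,291]]
Q^154 = (Q^77)² = [[13,227],[227,78]]
Q^309 = (Q^154)²·Q = [[231,14],[14,217]]
F_309 mod 292 = Q^309[0][1] = 14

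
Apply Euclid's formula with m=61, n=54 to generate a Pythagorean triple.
(805, 6588, 6637)

Euclid's formula: a = m² - n², b = 2mn, c = m² + n²
m = 61, n = 54
a = 61² - 54² = 3721 - 2916 = 805
b = 2 × 61 × 54 = 6588
c = 61² + 54² = 3721 + 2916 = 6637
Verification: 805² + 6588² = 648025 + 43401744 = 44049769 = 6637² ✓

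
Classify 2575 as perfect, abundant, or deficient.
deficient

Proper divisors of 2575: sum = 1 + 5 + 25 + 103 + 515 = 649
Since 649 < 2575, 2575 is deficient.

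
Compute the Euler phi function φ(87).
56

87 = 3 × 29
φ(n) = n × ∏(1 - 1/p) for each prime p dividing n
φ(87) = 87 × (1 - 1/3) × (1 - 1/29) = 56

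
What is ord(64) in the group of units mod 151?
5

151 is prime, so ord(64) divides φ(151) = 150.
Divisors of 150: 1, 2, 3, 5, 6, 10, 15, 25, 30, 50, 75, 150.
Repeated squaring: 64^1 ≡ 64, 64^2 ≡ 19, 64^4 ≡ 59, 64^8 ≡ 8, 64^16 ≡ 64, 64^32 ≡ 19, 64^64 ≡ 59, 64^128 ≡ 8 (mod 151).
Test 64^d mod 151 for each divisor d in increasing order:
64^1 ≡ 64
64^2 ≡ 19
64^3 = 64^2·64^1 ≡ 8
64^5 = 64^4·64^1 ≡ 1  ← first divisor giving 1
The order is 5.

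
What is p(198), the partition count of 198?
3345365983698

p(n) counts ways to write n as a sum of positive integers (order ignored).
Euler's pentagonal recurrence: p(k) = p(k-1) + p(k-2) - p(k-5) - p(k-7) + p(k-12) + p(k-15) - ... (offsets j(3j∓1)/2, signs ++--, p(0)=1, p(<0)=0).
DP table for k = 0..197: p(0)=1, p(1)=1, p(2)=2, p(3)=3, p(4)=5, p(5)=7, p(6)=11, p(7)=15, p(8)=22, p(9)=30, p(10)=42, p(11)=56, p(12)=77, p(13)=101, p(14)=135, p(15)=176, p(16)=231, p(17)=297, p(18)=385, p(19)=490, p(20)=627, p(21)=792, p(22)=1002, p(23)=1255, p(24)=1575, p(25)=1958, p(26)=2436, p(27)=3010, p(28)=3718, p(29)=4565, p(30)=5604, p(31)=6842, p(32)=8349, p(33)=10143, p(34)=12310, p(35)=14883, p(36)=17977, p(37)=21637, p(38)=26015, p(39)=31185, p(40)=37338, p(41)=44583, p(42)=53174, p(43)=63261, p(44)=75175, p(45)=89134, p(46)=105558, p(47)=124754, p(48)=147273, p(49)=173525, p(50)=204226, p(51)=239943, p(52)=281589, p(53)=329931, p(54)=386155, p(55)=451276, p(56)=526823, p(57)=614154, p(58)=715220, p(59)=831820, p(60)=966467, p(61)=1121505, p(62)=1300156, p(63)=1505499, p(64)=1741630, p(65)=2012558, p(66)=2323520, p(67)=2679689, p(68)=3087735, p(69)=3554345, p(70)=4087968, p(71)=4697205, p(72)=5392783, p(73)=6185689, p(74)=7089500, p(75)=8118264, p(76)=9289091, p(77)=10619863, p(78)=12132164, p(79)=13848650, p(80)=15796476, p(81)=18004327, p(82)=20506255, p(83)=23338469, p(84)=26543660, p(85)=30167357, p(86)=34262962, p(87)=38887673, p(88)=44108109, p(89)=49995925, p(90)=56634173, p(91)=64112359, p(92)=72533807, p(93)=82010177, p(94)=92669720, p(95)=104651419, p(96)=118114304, p(97)=133230930, p(98)=150198136, p(99)=169229875, p(100)=190569292, p(101)=214481126, p(102)=241265379, p(103)=271248950, p(104)=304801365, p(105)=342325709, p(106)=384276336, p(107)=431149389, p(108)=483502844, p(109)=541946240, p(110)=607163746, p(111)=679903203, p(112)=761002156, p(113)=851376628, p(114)=952050665, p(115)=1064144451, p(116)=1188908248, p(117)=1327710076, p(118)=1482074143, p(119)=1653668665, p(120)=1844349560, p(121)=2056148051, p(122)=2291320912, p(123)=2552338241, p(124)=2841940500, p(125)=3163127352, p(126)=3519222692, p(127)=3913864295, p(128)=4351078600, p(129)=4835271870, p(130)=5371315400, p(131)=5964539504, p(132)=6620830889, p(133)=7346629512, p(134)=8149040695, p(135)=9035836076, p(136)=10015581680, p(137)=11097645016, p(138)=12292341831, p(139)=13610949895, p(140)=15065878135, p(141)=16670689208, p(142)=18440293320, p(143)=20390982757, p(144)=22540654445, p(145)=24908858009, p(146)=27517052599, p(147)=30388671978, p(148)=33549419497, p(149)=37027355200, p(150)=40853235313, p(151)=45060624582, p(152)=49686288421, p(153)=54770336324, p(154)=60356673280, p(155)=66493182097, p(156)=73232243759, p(157)=80630964769, p(158)=88751778802, p(159)=97662728555, p(160)=107438159466, p(161)=118159068427, p(162)=129913904637, p(163)=142798995930, p(164)=156919475295, p(165)=172389800255, p(166)=189334822579, p(167)=207890420102, p(168)=228204732751, p(169)=250438925115, p(170)=274768617130, p(171)=301384802048, p(172)=330495499613, p(173)=362326859895, p(174)=397125074750, p(175)=435157697830, p(176)=476715857290, p(177)=522115831195, p(178)=571701605655, p(179)=625846753120, p(180)=684957390936, p(181)=749474411781, p(182)=819876908323, p(183)=896684817527, p(184)=980462880430, p(185)=1071823774337, p(186)=1171432692373, p(187)=1280011042268, p(188)=1398341745571, p(189)=1527273599625, p(190)=1667727404093, p(191)=1820701100652, p(192)=1987276856363, p(193)=2168627105469, p(194)=2366022741845, p(195)=2580840212973, p(196)=2814570987591, p(197)=3068829878530.
Final step: p(198) = p(197) + p(196) - p(193) - p(191) + p(186) + p(183) - p(176) - p(172) + p(163) + p(158) - p(147) - p(141) + p(128) + p(121) - p(106) - p(98) + p(81) + p(72) - p(53) - p(43) + p(22) + p(11)
= 3068829878530 + 2814570987591 - 2168627105469 - 1820701100652 + 1171432692373 + 896684817527 - 476715857290 - 330495499613 + 142798995930 + 88751778802 - 30388671978 - 16670689208 + 4351078600 + 2056148051 - 384276336 - 150198136 + 18004327 + 5392783 - 329931 - 63261 + 1002 + 56
= 3345365983698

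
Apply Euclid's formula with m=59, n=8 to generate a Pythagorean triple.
(3417, 944, 3545)

Euclid's formula: a = m² - n², b = 2mn, c = m² + n²
m = 59, n = 8
a = 59² - 8² = 3481 - 64 = 3417
b = 2 × 59 × 8 = 944
c = 59² + 8² = 3481 + 64 = 3545
Verification: 3417² + 944² = 11675889 + 891136 = 12567025 = 3545² ✓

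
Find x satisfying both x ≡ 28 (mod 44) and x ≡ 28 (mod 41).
28

Using Chinese Remainder Theorem:
M = 44 × 41 = 1804
M1 = 41, M2 = 44
y1 = 41^(-1) mod 44 = 29
y2 = 44^(-1) mod 41 = 14
x = (28×41×29 + 28×44×14) mod 1804 = 28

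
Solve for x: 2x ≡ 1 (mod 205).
103

gcd(2, 205) = 1, so the inverse exists.
Extended Euclidean algorithm on (205, 2):
205 = 102 × 2 + 1  ⟹  1 = (1)·205 + (-102)·2
So (-102)·2 ≡ 1 (mod 205), i.e. 2^(-1) ≡ -102 ≡ 103 (mod 205).
Check: 2 × 103 = 206 ≡ 1 (mod 205)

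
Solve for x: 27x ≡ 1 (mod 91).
27

gcd(27, 91) = 1, so the inverse exists.
Extended Euclidean algorithm on (91, 27):
91 = 3 × 27 + 10  ⟹  10 = (1)·91 + (-3)·27
27 = 2 × 10 + 7  ⟹  7 = (-2)·91 + (7)·27
10 = 1 × 7 + 3  ⟹  3 = (3)·91 + (-10)·27
7 = 2 × 3 + 1  ⟹  1 = (-8)·91 + (27)·27
So (27)·27 ≡ 1 (mod 91), i.e. 27^(-1) ≡ 27 (mod 91).
Check: 27 × 27 = 729 ≡ 1 (mod 91)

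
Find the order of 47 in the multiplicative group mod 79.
78

79 is prime, so ord(47) divides φ(79) = 78.
Divisors of 78: 1, 2, 3, 6, 13, 26, 39, 78.
Repeated squaring: 47^1 ≡ 47, 47^2 ≡ 76, 47^4 ≡ 9, 47^8 ≡ 2, 47^16 ≡ 4, 47^32 ≡ 16, 47^64 ≡ 19 (mod 79).
Test 47^d mod 79 for each divisor d in increasing order:
47^1 ≡ 47
47^2 ≡ 76
47^3 = 47^2·47^1 ≡ 17
47^6 = 47^4·47^2 ≡ 52
47^13 = 47^8·47^4·47^1 ≡ 56
47^26 = 47^16·47^8·47^2 ≡ 55
47^39 = 47^32·47^4·47^2·47^1 ≡ 78
47^78 = 47^64·47^8·47^4·47^2 ≡ 1  ← first divisor giving 1
The order is 78.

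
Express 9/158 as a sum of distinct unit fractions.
1/18 + 1/711

Greedy algorithm:
9/158: ceiling(158/9) = 18, use 1/18
1/711: ceiling(711/1) = 711, use 1/711
Result: 9/158 = 1/18 + 1/711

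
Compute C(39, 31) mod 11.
0

Using Lucas' theorem:
Write n=39 and k=31 in base 11:
n in base 11: [3, 6]
k in base 11: [2, 9]
C(39,31) mod 11 = ∏ C(n_i, k_i) mod 11
Digit binomials (mod 11): C(3,2) = 3; C(6,9) = 0 (k_i > n_i)
Product: 3 × 0 = 0 ≡ 0 (mod 11)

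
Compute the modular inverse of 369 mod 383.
82

gcd(369, 383) = 1, so the inverse exists.
Extended Euclidean algorithm on (383, 369):
383 = 1 × 369 + 14  ⟹  14 = (1)·383 + (-1)·369
369 = 26 × 14 + 5  ⟹  5 = (-26)·383 + (27)·369
14 = 2 × 5 + 4  ⟹  4 = (53)·383 + (-55)·369
5 = 1 × 4 + 1  ⟹  1 = (-79)·383 + (82)·369
So (82)·369 ≡ 1 (mod 383), i.e. 369^(-1) ≡ 82 (mod 383).
Check: 369 × 82 = 30258 ≡ 1 (mod 383)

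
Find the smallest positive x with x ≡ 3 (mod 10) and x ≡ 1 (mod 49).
393

Using Chinese Remainder Theorem:
M = 10 × 49 = 490
M1 = 49, M2 = 10
y1 = 49^(-1) mod 10 = 9
y2 = 10^(-1) mod 49 = 5
x = (3×49×9 + 1×10×5) mod 490 = 393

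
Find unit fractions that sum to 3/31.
1/11 + 1/171 + 1/58311

Greedy algorithm:
3/31: ceiling(31/3) = 11, use 1/11
2/341: ceiling(341/2) = 171, use 1/171
1/58311: ceiling(58311/1) = 58311, use 1/58311
Result: 3/31 = 1/11 + 1/171 + 1/58311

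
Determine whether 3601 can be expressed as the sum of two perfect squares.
1² + 60² (a=1, b=60)

Factorization: 3601 = 13 × 277
By Fermat: n is sum of two squares iff every prime p ≡ 3 (mod 4) appears to even power.
All primes ≡ 3 (mod 4) appear to even power.
Search a = 0, 1, 2, … for 3601 - a² a perfect square: first hit at a = 1: 3601 - 1 = 3600 = 60².
3601 = 1² + 60² = 1 + 3600 ✓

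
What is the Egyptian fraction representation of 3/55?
1/19 + 1/523 + 1/546535

Greedy algorithm:
3/55: ceiling(55/3) = 19, use 1/19
2/1045: ceiling(1045/2) = 523, use 1/523
1/546535: ceiling(546535/1) = 546535, use 1/546535
Result: 3/55 = 1/19 + 1/523 + 1/546535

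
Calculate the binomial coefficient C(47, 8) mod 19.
9

Using Lucas' theorem:
Write n=47 and k=8 in base 19:
n in base 19: [2, 9]
k in base 19: [0, 8]
C(47,8) mod 19 = ∏ C(n_i, k_i) mod 19
Digit binomials (mod 19): C(2,0) = 1; C(9,8) = 9
Product: 1 × 9 = 9 ≡ 9 (mod 19)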